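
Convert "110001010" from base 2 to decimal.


Input: "110001010" in base 2
Positional expansion:
  Digit '1' (value 1) x 2^8 = 256
  Digit '1' (value 1) x 2^7 = 128
  Digit '0' (value 0) x 2^6 = 0
  Digit '0' (value 0) x 2^5 = 0
  Digit '0' (value 0) x 2^4 = 0
  Digit '1' (value 1) x 2^3 = 8
  Digit '0' (value 0) x 2^2 = 0
  Digit '1' (value 1) x 2^1 = 2
  Digit '0' (value 0) x 2^0 = 0
Sum = 394

394


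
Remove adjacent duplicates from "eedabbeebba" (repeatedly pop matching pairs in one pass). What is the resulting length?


Input: eedabbeebba
Stack-based adjacent duplicate removal:
  Read 'e': push. Stack: e
  Read 'e': matches stack top 'e' => pop. Stack: (empty)
  Read 'd': push. Stack: d
  Read 'a': push. Stack: da
  Read 'b': push. Stack: dab
  Read 'b': matches stack top 'b' => pop. Stack: da
  Read 'e': push. Stack: dae
  Read 'e': matches stack top 'e' => pop. Stack: da
  Read 'b': push. Stack: dab
  Read 'b': matches stack top 'b' => pop. Stack: da
  Read 'a': matches stack top 'a' => pop. Stack: d
Final stack: "d" (length 1)

1


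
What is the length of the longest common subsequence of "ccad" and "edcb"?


LCS of "ccad" and "edcb"
DP table:
           e    d    c    b
      0    0    0    0    0
  c   0    0    0    1    1
  c   0    0    0    1    1
  a   0    0    0    1    1
  d   0    0    1    1    1
LCS length = dp[4][4] = 1

1


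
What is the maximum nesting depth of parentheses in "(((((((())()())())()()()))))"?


Input: "(((((((())()())())()()()))))"
Tracking depth:
  Position 0 '(': depth becomes 1
  Position 1 '(': depth becomes 2
  Position 2 '(': depth becomes 3
  Position 3 '(': depth becomes 4
  Position 4 '(': depth becomes 5
  Position 5 '(': depth becomes 6
  Position 6 '(': depth becomes 7
  Position 7 '(': depth becomes 8
  Position 8 ')': depth becomes 7
  Position 9 ')': depth becomes 6
  Position 10 '(': depth becomes 7
  Position 11 ')': depth becomes 6
  Position 12 '(': depth becomes 7
  Position 13 ')': depth becomes 6
  Position 14 ')': depth becomes 5
  Position 15 '(': depth becomes 6
  Position 16 ')': depth becomes 5
  Position 17 ')': depth becomes 4
  Position 18 '(': depth becomes 5
  Position 19 ')': depth becomes 4
  Position 20 '(': depth becomes 5
  Position 21 ')': depth becomes 4
  Position 22 '(': depth becomes 5
  Position 23 ')': depth becomes 4
  Position 24 ')': depth becomes 3
  Position 25 ')': depth becomes 2
  Position 26 ')': depth becomes 1
  Position 27 ')': depth becomes 0
Maximum depth reached: 8

8


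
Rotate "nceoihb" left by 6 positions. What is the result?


Input: "nceoihb", rotate left by 6
First 6 characters: "nceoih"
Remaining characters: "b"
Concatenate remaining + first: "b" + "nceoih" = "bnceoih"

bnceoih


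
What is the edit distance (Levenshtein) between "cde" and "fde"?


Computing edit distance: "cde" -> "fde"
DP table:
           f    d    e
      0    1    2    3
  c   1    1    2    3
  d   2    2    1    2
  e   3    3    2    1
Edit distance = dp[3][3] = 1

1


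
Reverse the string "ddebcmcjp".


Input: ddebcmcjp
Reading characters right to left:
  Position 8: 'p'
  Position 7: 'j'
  Position 6: 'c'
  Position 5: 'm'
  Position 4: 'c'
  Position 3: 'b'
  Position 2: 'e'
  Position 1: 'd'
  Position 0: 'd'
Reversed: pjcmcbedd

pjcmcbedd


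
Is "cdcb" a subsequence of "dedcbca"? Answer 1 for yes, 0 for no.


Check if "cdcb" is a subsequence of "dedcbca"
Greedy scan:
  Position 0 ('d'): no match needed
  Position 1 ('e'): no match needed
  Position 2 ('d'): no match needed
  Position 3 ('c'): matches sub[0] = 'c'
  Position 4 ('b'): no match needed
  Position 5 ('c'): no match needed
  Position 6 ('a'): no match needed
Only matched 1/4 characters => not a subsequence

0


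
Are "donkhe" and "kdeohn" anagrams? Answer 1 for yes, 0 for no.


Strings: "donkhe", "kdeohn"
Sorted first:  dehkno
Sorted second: dehkno
Sorted forms match => anagrams

1


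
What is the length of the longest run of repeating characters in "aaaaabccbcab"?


Input: "aaaaabccbcab"
Scanning for longest run:
  Position 1 ('a'): continues run of 'a', length=2
  Position 2 ('a'): continues run of 'a', length=3
  Position 3 ('a'): continues run of 'a', length=4
  Position 4 ('a'): continues run of 'a', length=5
  Position 5 ('b'): new char, reset run to 1
  Position 6 ('c'): new char, reset run to 1
  Position 7 ('c'): continues run of 'c', length=2
  Position 8 ('b'): new char, reset run to 1
  Position 9 ('c'): new char, reset run to 1
  Position 10 ('a'): new char, reset run to 1
  Position 11 ('b'): new char, reset run to 1
Longest run: 'a' with length 5

5


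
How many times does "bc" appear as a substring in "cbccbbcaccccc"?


Searching for "bc" in "cbccbbcaccccc"
Scanning each position:
  Position 0: "cb" => no
  Position 1: "bc" => MATCH
  Position 2: "cc" => no
  Position 3: "cb" => no
  Position 4: "bb" => no
  Position 5: "bc" => MATCH
  Position 6: "ca" => no
  Position 7: "ac" => no
  Position 8: "cc" => no
  Position 9: "cc" => no
  Position 10: "cc" => no
  Position 11: "cc" => no
Total occurrences: 2

2


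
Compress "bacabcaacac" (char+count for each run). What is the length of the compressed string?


Input: bacabcaacac
Runs:
  'b' x 1 => "b1"
  'a' x 1 => "a1"
  'c' x 1 => "c1"
  'a' x 1 => "a1"
  'b' x 1 => "b1"
  'c' x 1 => "c1"
  'a' x 2 => "a2"
  'c' x 1 => "c1"
  'a' x 1 => "a1"
  'c' x 1 => "c1"
Compressed: "b1a1c1a1b1c1a2c1a1c1"
Compressed length: 20

20


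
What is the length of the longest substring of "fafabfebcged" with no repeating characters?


Input: "fafabfebcged"
Sliding window (track last position of each char):
  Position 0 ('f'): window [0,0] length 1 -- new best
  Position 1 ('a'): window [0,1] length 2 -- new best
  Position 2 ('f'): repeat (last at 0), move window start to 1
  Position 2 ('f'): window [1,2] length 2
  Position 3 ('a'): repeat (last at 1), move window start to 2
  Position 3 ('a'): window [2,3] length 2
  Position 4 ('b'): window [2,4] length 3 -- new best
  Position 5 ('f'): repeat (last at 2), move window start to 3
  Position 5 ('f'): window [3,5] length 3
  Position 6 ('e'): window [3,6] length 4 -- new best
  Position 7 ('b'): repeat (last at 4), move window start to 5
  Position 7 ('b'): window [5,7] length 3
  Position 8 ('c'): window [5,8] length 4
  Position 9 ('g'): window [5,9] length 5 -- new best
  Position 10 ('e'): repeat (last at 6), move window start to 7
  Position 10 ('e'): window [7,10] length 4
  Position 11 ('d'): window [7,11] length 5
Longest substring with no repeats: "febcg" with length 5

5


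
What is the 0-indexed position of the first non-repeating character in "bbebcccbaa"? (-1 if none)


Input: bbebcccbaa
Character frequencies:
  'a': 2
  'b': 4
  'c': 3
  'e': 1
Scanning left to right for freq == 1:
  Position 0 ('b'): freq=4, skip
  Position 1 ('b'): freq=4, skip
  Position 2 ('e'): unique! => answer = 2

2


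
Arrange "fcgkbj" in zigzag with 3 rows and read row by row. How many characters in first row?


Zigzag "fcgkbj" into 3 rows:
Placing characters:
  'f' => row 0
  'c' => row 1
  'g' => row 2
  'k' => row 1
  'b' => row 0
  'j' => row 1
Rows:
  Row 0: "fb"
  Row 1: "ckj"
  Row 2: "g"
First row length: 2

2


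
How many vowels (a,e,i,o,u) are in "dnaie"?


Input: dnaie
Checking each character:
  'd' at position 0: consonant
  'n' at position 1: consonant
  'a' at position 2: vowel (running total: 1)
  'i' at position 3: vowel (running total: 2)
  'e' at position 4: vowel (running total: 3)
Total vowels: 3

3


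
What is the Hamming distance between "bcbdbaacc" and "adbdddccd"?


Comparing "bcbdbaacc" and "adbdddccd" position by position:
  Position 0: 'b' vs 'a' => differ
  Position 1: 'c' vs 'd' => differ
  Position 2: 'b' vs 'b' => same
  Position 3: 'd' vs 'd' => same
  Position 4: 'b' vs 'd' => differ
  Position 5: 'a' vs 'd' => differ
  Position 6: 'a' vs 'c' => differ
  Position 7: 'c' vs 'c' => same
  Position 8: 'c' vs 'd' => differ
Total differences (Hamming distance): 6

6


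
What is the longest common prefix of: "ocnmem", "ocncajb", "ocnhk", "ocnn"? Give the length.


Words: ocnmem, ocncajb, ocnhk, ocnn
  Position 0: all 'o' => match
  Position 1: all 'c' => match
  Position 2: all 'n' => match
  Position 3: ('m', 'c', 'h', 'n') => mismatch, stop
LCP = "ocn" (length 3)

3


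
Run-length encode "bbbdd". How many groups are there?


Input: bbbdd
Scanning for consecutive runs:
  Group 1: 'b' x 3 (positions 0-2)
  Group 2: 'd' x 2 (positions 3-4)
Total groups: 2

2


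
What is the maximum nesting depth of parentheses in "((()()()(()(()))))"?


Input: "((()()()(()(()))))"
Tracking depth:
  Position 0 '(': depth becomes 1
  Position 1 '(': depth becomes 2
  Position 2 '(': depth becomes 3
  Position 3 ')': depth becomes 2
  Position 4 '(': depth becomes 3
  Position 5 ')': depth becomes 2
  Position 6 '(': depth becomes 3
  Position 7 ')': depth becomes 2
  Position 8 '(': depth becomes 3
  Position 9 '(': depth becomes 4
  Position 10 ')': depth becomes 3
  Position 11 '(': depth becomes 4
  Position 12 '(': depth becomes 5
  Position 13 ')': depth becomes 4
  Position 14 ')': depth becomes 3
  Position 15 ')': depth becomes 2
  Position 16 ')': depth becomes 1
  Position 17 ')': depth becomes 0
Maximum depth reached: 5

5


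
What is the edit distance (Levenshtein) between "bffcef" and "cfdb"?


Computing edit distance: "bffcef" -> "cfdb"
DP table:
           c    f    d    b
      0    1    2    3    4
  b   1    1    2    3    3
  f   2    2    1    2    3
  f   3    3    2    2    3
  c   4    3    3    3    3
  e   5    4    4    4    4
  f   6    5    4    5    5
Edit distance = dp[6][4] = 5

5


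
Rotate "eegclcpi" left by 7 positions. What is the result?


Input: "eegclcpi", rotate left by 7
First 7 characters: "eegclcp"
Remaining characters: "i"
Concatenate remaining + first: "i" + "eegclcp" = "ieegclcp"

ieegclcp


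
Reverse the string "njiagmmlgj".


Input: njiagmmlgj
Reading characters right to left:
  Position 9: 'j'
  Position 8: 'g'
  Position 7: 'l'
  Position 6: 'm'
  Position 5: 'm'
  Position 4: 'g'
  Position 3: 'a'
  Position 2: 'i'
  Position 1: 'j'
  Position 0: 'n'
Reversed: jglmmgaijn

jglmmgaijn


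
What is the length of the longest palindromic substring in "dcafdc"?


Input: "dcafdc"
Checking substrings for palindromes:
  No multi-char palindromic substrings found
Longest palindromic substring: "d" with length 1

1


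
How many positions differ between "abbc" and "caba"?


Comparing "abbc" and "caba" position by position:
  Position 0: 'a' vs 'c' => DIFFER
  Position 1: 'b' vs 'a' => DIFFER
  Position 2: 'b' vs 'b' => same
  Position 3: 'c' vs 'a' => DIFFER
Positions that differ: 3

3


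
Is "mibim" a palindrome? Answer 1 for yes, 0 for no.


Input: mibim
Reversed: mibim
  Compare pos 0 ('m') with pos 4 ('m'): match
  Compare pos 1 ('i') with pos 3 ('i'): match
Result: palindrome

1


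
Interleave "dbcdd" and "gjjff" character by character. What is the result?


Interleaving "dbcdd" and "gjjff":
  Position 0: 'd' from first, 'g' from second => "dg"
  Position 1: 'b' from first, 'j' from second => "bj"
  Position 2: 'c' from first, 'j' from second => "cj"
  Position 3: 'd' from first, 'f' from second => "df"
  Position 4: 'd' from first, 'f' from second => "df"
Result: dgbjcjdfdf

dgbjcjdfdf


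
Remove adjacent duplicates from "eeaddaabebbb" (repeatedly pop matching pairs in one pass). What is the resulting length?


Input: eeaddaabebbb
Stack-based adjacent duplicate removal:
  Read 'e': push. Stack: e
  Read 'e': matches stack top 'e' => pop. Stack: (empty)
  Read 'a': push. Stack: a
  Read 'd': push. Stack: ad
  Read 'd': matches stack top 'd' => pop. Stack: a
  Read 'a': matches stack top 'a' => pop. Stack: (empty)
  Read 'a': push. Stack: a
  Read 'b': push. Stack: ab
  Read 'e': push. Stack: abe
  Read 'b': push. Stack: abeb
  Read 'b': matches stack top 'b' => pop. Stack: abe
  Read 'b': push. Stack: abeb
Final stack: "abeb" (length 4)

4


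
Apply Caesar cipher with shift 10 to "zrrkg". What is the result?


Caesar cipher: shift "zrrkg" by 10
  'z' (pos 25) + 10 = pos 9 = 'j'
  'r' (pos 17) + 10 = pos 1 = 'b'
  'r' (pos 17) + 10 = pos 1 = 'b'
  'k' (pos 10) + 10 = pos 20 = 'u'
  'g' (pos 6) + 10 = pos 16 = 'q'
Result: jbbuq

jbbuq


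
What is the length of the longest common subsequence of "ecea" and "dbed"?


LCS of "ecea" and "dbed"
DP table:
           d    b    e    d
      0    0    0    0    0
  e   0    0    0    1    1
  c   0    0    0    1    1
  e   0    0    0    1    1
  a   0    0    0    1    1
LCS length = dp[4][4] = 1

1


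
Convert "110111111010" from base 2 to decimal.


Input: "110111111010" in base 2
Positional expansion:
  Digit '1' (value 1) x 2^11 = 2048
  Digit '1' (value 1) x 2^10 = 1024
  Digit '0' (value 0) x 2^9 = 0
  Digit '1' (value 1) x 2^8 = 256
  Digit '1' (value 1) x 2^7 = 128
  Digit '1' (value 1) x 2^6 = 64
  Digit '1' (value 1) x 2^5 = 32
  Digit '1' (value 1) x 2^4 = 16
  Digit '1' (value 1) x 2^3 = 8
  Digit '0' (value 0) x 2^2 = 0
  Digit '1' (value 1) x 2^1 = 2
  Digit '0' (value 0) x 2^0 = 0
Sum = 3578

3578


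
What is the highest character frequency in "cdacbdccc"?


Input: cdacbdccc
Character counts:
  'a': 1
  'b': 1
  'c': 5
  'd': 2
Maximum frequency: 5

5


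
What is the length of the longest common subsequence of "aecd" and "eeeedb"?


LCS of "aecd" and "eeeedb"
DP table:
           e    e    e    e    d    b
      0    0    0    0    0    0    0
  a   0    0    0    0    0    0    0
  e   0    1    1    1    1    1    1
  c   0    1    1    1    1    1    1
  d   0    1    1    1    1    2    2
LCS length = dp[4][6] = 2

2


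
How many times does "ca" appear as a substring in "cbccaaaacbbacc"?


Searching for "ca" in "cbccaaaacbbacc"
Scanning each position:
  Position 0: "cb" => no
  Position 1: "bc" => no
  Position 2: "cc" => no
  Position 3: "ca" => MATCH
  Position 4: "aa" => no
  Position 5: "aa" => no
  Position 6: "aa" => no
  Position 7: "ac" => no
  Position 8: "cb" => no
  Position 9: "bb" => no
  Position 10: "ba" => no
  Position 11: "ac" => no
  Position 12: "cc" => no
Total occurrences: 1

1


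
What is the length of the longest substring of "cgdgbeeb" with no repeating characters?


Input: "cgdgbeeb"
Sliding window (track last position of each char):
  Position 0 ('c'): window [0,0] length 1 -- new best
  Position 1 ('g'): window [0,1] length 2 -- new best
  Position 2 ('d'): window [0,2] length 3 -- new best
  Position 3 ('g'): repeat (last at 1), move window start to 2
  Position 3 ('g'): window [2,3] length 2
  Position 4 ('b'): window [2,4] length 3
  Position 5 ('e'): window [2,5] length 4 -- new best
  Position 6 ('e'): repeat (last at 5), move window start to 6
  Position 6 ('e'): window [6,6] length 1
  Position 7 ('b'): window [6,7] length 2
Longest substring with no repeats: "dgbe" with length 4

4


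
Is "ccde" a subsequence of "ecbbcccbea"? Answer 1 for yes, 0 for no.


Check if "ccde" is a subsequence of "ecbbcccbea"
Greedy scan:
  Position 0 ('e'): no match needed
  Position 1 ('c'): matches sub[0] = 'c'
  Position 2 ('b'): no match needed
  Position 3 ('b'): no match needed
  Position 4 ('c'): matches sub[1] = 'c'
  Position 5 ('c'): no match needed
  Position 6 ('c'): no match needed
  Position 7 ('b'): no match needed
  Position 8 ('e'): no match needed
  Position 9 ('a'): no match needed
Only matched 2/4 characters => not a subsequence

0


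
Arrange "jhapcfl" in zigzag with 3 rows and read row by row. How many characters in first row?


Zigzag "jhapcfl" into 3 rows:
Placing characters:
  'j' => row 0
  'h' => row 1
  'a' => row 2
  'p' => row 1
  'c' => row 0
  'f' => row 1
  'l' => row 2
Rows:
  Row 0: "jc"
  Row 1: "hpf"
  Row 2: "al"
First row length: 2

2


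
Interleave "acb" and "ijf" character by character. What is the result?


Interleaving "acb" and "ijf":
  Position 0: 'a' from first, 'i' from second => "ai"
  Position 1: 'c' from first, 'j' from second => "cj"
  Position 2: 'b' from first, 'f' from second => "bf"
Result: aicjbf

aicjbf


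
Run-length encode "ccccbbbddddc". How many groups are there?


Input: ccccbbbddddc
Scanning for consecutive runs:
  Group 1: 'c' x 4 (positions 0-3)
  Group 2: 'b' x 3 (positions 4-6)
  Group 3: 'd' x 4 (positions 7-10)
  Group 4: 'c' x 1 (positions 11-11)
Total groups: 4

4


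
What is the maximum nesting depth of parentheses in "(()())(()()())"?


Input: "(()())(()()())"
Tracking depth:
  Position 0 '(': depth becomes 1
  Position 1 '(': depth becomes 2
  Position 2 ')': depth becomes 1
  Position 3 '(': depth becomes 2
  Position 4 ')': depth becomes 1
  Position 5 ')': depth becomes 0
  Position 6 '(': depth becomes 1
  Position 7 '(': depth becomes 2
  Position 8 ')': depth becomes 1
  Position 9 '(': depth becomes 2
  Position 10 ')': depth becomes 1
  Position 11 '(': depth becomes 2
  Position 12 ')': depth becomes 1
  Position 13 ')': depth becomes 0
Maximum depth reached: 2

2


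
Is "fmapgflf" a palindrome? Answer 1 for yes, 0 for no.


Input: fmapgflf
Reversed: flfgpamf
  Compare pos 0 ('f') with pos 7 ('f'): match
  Compare pos 1 ('m') with pos 6 ('l'): MISMATCH
  Compare pos 2 ('a') with pos 5 ('f'): MISMATCH
  Compare pos 3 ('p') with pos 4 ('g'): MISMATCH
Result: not a palindrome

0


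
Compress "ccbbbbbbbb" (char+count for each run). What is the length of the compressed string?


Input: ccbbbbbbbb
Runs:
  'c' x 2 => "c2"
  'b' x 8 => "b8"
Compressed: "c2b8"
Compressed length: 4

4


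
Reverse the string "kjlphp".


Input: kjlphp
Reading characters right to left:
  Position 5: 'p'
  Position 4: 'h'
  Position 3: 'p'
  Position 2: 'l'
  Position 1: 'j'
  Position 0: 'k'
Reversed: phpljk

phpljk


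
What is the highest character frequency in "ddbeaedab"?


Input: ddbeaedab
Character counts:
  'a': 2
  'b': 2
  'd': 3
  'e': 2
Maximum frequency: 3

3


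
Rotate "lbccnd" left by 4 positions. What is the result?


Input: "lbccnd", rotate left by 4
First 4 characters: "lbcc"
Remaining characters: "nd"
Concatenate remaining + first: "nd" + "lbcc" = "ndlbcc"

ndlbcc


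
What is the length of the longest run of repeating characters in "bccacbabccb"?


Input: "bccacbabccb"
Scanning for longest run:
  Position 1 ('c'): new char, reset run to 1
  Position 2 ('c'): continues run of 'c', length=2
  Position 3 ('a'): new char, reset run to 1
  Position 4 ('c'): new char, reset run to 1
  Position 5 ('b'): new char, reset run to 1
  Position 6 ('a'): new char, reset run to 1
  Position 7 ('b'): new char, reset run to 1
  Position 8 ('c'): new char, reset run to 1
  Position 9 ('c'): continues run of 'c', length=2
  Position 10 ('b'): new char, reset run to 1
Longest run: 'c' with length 2

2


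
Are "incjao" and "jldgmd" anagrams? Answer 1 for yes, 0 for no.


Strings: "incjao", "jldgmd"
Sorted first:  acijno
Sorted second: ddgjlm
Differ at position 0: 'a' vs 'd' => not anagrams

0


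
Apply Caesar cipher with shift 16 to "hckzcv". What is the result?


Caesar cipher: shift "hckzcv" by 16
  'h' (pos 7) + 16 = pos 23 = 'x'
  'c' (pos 2) + 16 = pos 18 = 's'
  'k' (pos 10) + 16 = pos 0 = 'a'
  'z' (pos 25) + 16 = pos 15 = 'p'
  'c' (pos 2) + 16 = pos 18 = 's'
  'v' (pos 21) + 16 = pos 11 = 'l'
Result: xsapsl

xsapsl


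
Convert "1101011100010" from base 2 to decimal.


Input: "1101011100010" in base 2
Positional expansion:
  Digit '1' (value 1) x 2^12 = 4096
  Digit '1' (value 1) x 2^11 = 2048
  Digit '0' (value 0) x 2^10 = 0
  Digit '1' (value 1) x 2^9 = 512
  Digit '0' (value 0) x 2^8 = 0
  Digit '1' (value 1) x 2^7 = 128
  Digit '1' (value 1) x 2^6 = 64
  Digit '1' (value 1) x 2^5 = 32
  Digit '0' (value 0) x 2^4 = 0
  Digit '0' (value 0) x 2^3 = 0
  Digit '0' (value 0) x 2^2 = 0
  Digit '1' (value 1) x 2^1 = 2
  Digit '0' (value 0) x 2^0 = 0
Sum = 6882

6882


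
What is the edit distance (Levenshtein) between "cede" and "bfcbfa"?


Computing edit distance: "cede" -> "bfcbfa"
DP table:
           b    f    c    b    f    a
      0    1    2    3    4    5    6
  c   1    1    2    2    3    4    5
  e   2    2    2    3    3    4    5
  d   3    3    3    3    4    4    5
  e   4    4    4    4    4    5    5
Edit distance = dp[4][6] = 5

5


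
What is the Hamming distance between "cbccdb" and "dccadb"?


Comparing "cbccdb" and "dccadb" position by position:
  Position 0: 'c' vs 'd' => differ
  Position 1: 'b' vs 'c' => differ
  Position 2: 'c' vs 'c' => same
  Position 3: 'c' vs 'a' => differ
  Position 4: 'd' vs 'd' => same
  Position 5: 'b' vs 'b' => same
Total differences (Hamming distance): 3

3


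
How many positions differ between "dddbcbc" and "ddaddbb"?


Comparing "dddbcbc" and "ddaddbb" position by position:
  Position 0: 'd' vs 'd' => same
  Position 1: 'd' vs 'd' => same
  Position 2: 'd' vs 'a' => DIFFER
  Position 3: 'b' vs 'd' => DIFFER
  Position 4: 'c' vs 'd' => DIFFER
  Position 5: 'b' vs 'b' => same
  Position 6: 'c' vs 'b' => DIFFER
Positions that differ: 4

4


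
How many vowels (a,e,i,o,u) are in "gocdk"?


Input: gocdk
Checking each character:
  'g' at position 0: consonant
  'o' at position 1: vowel (running total: 1)
  'c' at position 2: consonant
  'd' at position 3: consonant
  'k' at position 4: consonant
Total vowels: 1

1


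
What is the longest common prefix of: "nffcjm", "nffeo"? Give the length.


Words: nffcjm, nffeo
  Position 0: all 'n' => match
  Position 1: all 'f' => match
  Position 2: all 'f' => match
  Position 3: ('c', 'e') => mismatch, stop
LCP = "nff" (length 3)

3


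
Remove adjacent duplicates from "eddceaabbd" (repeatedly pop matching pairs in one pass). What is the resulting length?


Input: eddceaabbd
Stack-based adjacent duplicate removal:
  Read 'e': push. Stack: e
  Read 'd': push. Stack: ed
  Read 'd': matches stack top 'd' => pop. Stack: e
  Read 'c': push. Stack: ec
  Read 'e': push. Stack: ece
  Read 'a': push. Stack: ecea
  Read 'a': matches stack top 'a' => pop. Stack: ece
  Read 'b': push. Stack: eceb
  Read 'b': matches stack top 'b' => pop. Stack: ece
  Read 'd': push. Stack: eced
Final stack: "eced" (length 4)

4


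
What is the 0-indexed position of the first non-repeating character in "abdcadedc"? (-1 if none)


Input: abdcadedc
Character frequencies:
  'a': 2
  'b': 1
  'c': 2
  'd': 3
  'e': 1
Scanning left to right for freq == 1:
  Position 0 ('a'): freq=2, skip
  Position 1 ('b'): unique! => answer = 1

1


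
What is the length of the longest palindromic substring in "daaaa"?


Input: "daaaa"
Checking substrings for palindromes:
  [1:5] "aaaa" (len 4) => palindrome
  [1:4] "aaa" (len 3) => palindrome
  [2:5] "aaa" (len 3) => palindrome
  [1:3] "aa" (len 2) => palindrome
  [2:4] "aa" (len 2) => palindrome
  [3:5] "aa" (len 2) => palindrome
Longest palindromic substring: "aaaa" with length 4

4


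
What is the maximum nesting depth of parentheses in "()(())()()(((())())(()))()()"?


Input: "()(())()()(((())())(()))()()"
Tracking depth:
  Position 0 '(': depth becomes 1
  Position 1 ')': depth becomes 0
  Position 2 '(': depth becomes 1
  Position 3 '(': depth becomes 2
  Position 4 ')': depth becomes 1
  Position 5 ')': depth becomes 0
  Position 6 '(': depth becomes 1
  Position 7 ')': depth becomes 0
  Position 8 '(': depth becomes 1
  Position 9 ')': depth becomes 0
  Position 10 '(': depth becomes 1
  Position 11 '(': depth becomes 2
  Position 12 '(': depth becomes 3
  Position 13 '(': depth becomes 4
  Position 14 ')': depth becomes 3
  Position 15 ')': depth becomes 2
  Position 16 '(': depth becomes 3
  Position 17 ')': depth becomes 2
  Position 18 ')': depth becomes 1
  Position 19 '(': depth becomes 2
  Position 20 '(': depth becomes 3
  Position 21 ')': depth becomes 2
  Position 22 ')': depth becomes 1
  Position 23 ')': depth becomes 0
  Position 24 '(': depth becomes 1
  Position 25 ')': depth becomes 0
  Position 26 '(': depth becomes 1
  Position 27 ')': depth becomes 0
Maximum depth reached: 4

4


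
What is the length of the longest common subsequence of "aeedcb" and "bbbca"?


LCS of "aeedcb" and "bbbca"
DP table:
           b    b    b    c    a
      0    0    0    0    0    0
  a   0    0    0    0    0    1
  e   0    0    0    0    0    1
  e   0    0    0    0    0    1
  d   0    0    0    0    0    1
  c   0    0    0    0    1    1
  b   0    1    1    1    1    1
LCS length = dp[6][5] = 1

1


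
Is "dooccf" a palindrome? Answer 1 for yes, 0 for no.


Input: dooccf
Reversed: fccood
  Compare pos 0 ('d') with pos 5 ('f'): MISMATCH
  Compare pos 1 ('o') with pos 4 ('c'): MISMATCH
  Compare pos 2 ('o') with pos 3 ('c'): MISMATCH
Result: not a palindrome

0


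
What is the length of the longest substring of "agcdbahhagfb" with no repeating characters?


Input: "agcdbahhagfb"
Sliding window (track last position of each char):
  Position 0 ('a'): window [0,0] length 1 -- new best
  Position 1 ('g'): window [0,1] length 2 -- new best
  Position 2 ('c'): window [0,2] length 3 -- new best
  Position 3 ('d'): window [0,3] length 4 -- new best
  Position 4 ('b'): window [0,4] length 5 -- new best
  Position 5 ('a'): repeat (last at 0), move window start to 1
  Position 5 ('a'): window [1,5] length 5
  Position 6 ('h'): window [1,6] length 6 -- new best
  Position 7 ('h'): repeat (last at 6), move window start to 7
  Position 7 ('h'): window [7,7] length 1
  Position 8 ('a'): window [7,8] length 2
  Position 9 ('g'): window [7,9] length 3
  Position 10 ('f'): window [7,10] length 4
  Position 11 ('b'): window [7,11] length 5
Longest substring with no repeats: "gcdbah" with length 6

6


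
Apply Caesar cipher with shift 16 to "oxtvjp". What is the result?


Caesar cipher: shift "oxtvjp" by 16
  'o' (pos 14) + 16 = pos 4 = 'e'
  'x' (pos 23) + 16 = pos 13 = 'n'
  't' (pos 19) + 16 = pos 9 = 'j'
  'v' (pos 21) + 16 = pos 11 = 'l'
  'j' (pos 9) + 16 = pos 25 = 'z'
  'p' (pos 15) + 16 = pos 5 = 'f'
Result: enjlzf

enjlzf


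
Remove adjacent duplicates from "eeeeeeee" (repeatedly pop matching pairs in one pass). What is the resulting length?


Input: eeeeeeee
Stack-based adjacent duplicate removal:
  Read 'e': push. Stack: e
  Read 'e': matches stack top 'e' => pop. Stack: (empty)
  Read 'e': push. Stack: e
  Read 'e': matches stack top 'e' => pop. Stack: (empty)
  Read 'e': push. Stack: e
  Read 'e': matches stack top 'e' => pop. Stack: (empty)
  Read 'e': push. Stack: e
  Read 'e': matches stack top 'e' => pop. Stack: (empty)
Final stack: "" (length 0)

0


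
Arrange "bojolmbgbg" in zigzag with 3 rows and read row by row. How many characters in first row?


Zigzag "bojolmbgbg" into 3 rows:
Placing characters:
  'b' => row 0
  'o' => row 1
  'j' => row 2
  'o' => row 1
  'l' => row 0
  'm' => row 1
  'b' => row 2
  'g' => row 1
  'b' => row 0
  'g' => row 1
Rows:
  Row 0: "blb"
  Row 1: "oomgg"
  Row 2: "jb"
First row length: 3

3


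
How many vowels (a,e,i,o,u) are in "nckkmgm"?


Input: nckkmgm
Checking each character:
  'n' at position 0: consonant
  'c' at position 1: consonant
  'k' at position 2: consonant
  'k' at position 3: consonant
  'm' at position 4: consonant
  'g' at position 5: consonant
  'm' at position 6: consonant
Total vowels: 0

0


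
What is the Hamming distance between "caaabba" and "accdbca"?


Comparing "caaabba" and "accdbca" position by position:
  Position 0: 'c' vs 'a' => differ
  Position 1: 'a' vs 'c' => differ
  Position 2: 'a' vs 'c' => differ
  Position 3: 'a' vs 'd' => differ
  Position 4: 'b' vs 'b' => same
  Position 5: 'b' vs 'c' => differ
  Position 6: 'a' vs 'a' => same
Total differences (Hamming distance): 5

5


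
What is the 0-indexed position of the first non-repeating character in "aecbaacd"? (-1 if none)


Input: aecbaacd
Character frequencies:
  'a': 3
  'b': 1
  'c': 2
  'd': 1
  'e': 1
Scanning left to right for freq == 1:
  Position 0 ('a'): freq=3, skip
  Position 1 ('e'): unique! => answer = 1

1


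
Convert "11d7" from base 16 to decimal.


Input: "11d7" in base 16
Positional expansion:
  Digit '1' (value 1) x 16^3 = 4096
  Digit '1' (value 1) x 16^2 = 256
  Digit 'd' (value 13) x 16^1 = 208
  Digit '7' (value 7) x 16^0 = 7
Sum = 4567

4567


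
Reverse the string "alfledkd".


Input: alfledkd
Reading characters right to left:
  Position 7: 'd'
  Position 6: 'k'
  Position 5: 'd'
  Position 4: 'e'
  Position 3: 'l'
  Position 2: 'f'
  Position 1: 'l'
  Position 0: 'a'
Reversed: dkdelfla

dkdelfla


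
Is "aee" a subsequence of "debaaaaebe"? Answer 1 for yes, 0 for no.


Check if "aee" is a subsequence of "debaaaaebe"
Greedy scan:
  Position 0 ('d'): no match needed
  Position 1 ('e'): no match needed
  Position 2 ('b'): no match needed
  Position 3 ('a'): matches sub[0] = 'a'
  Position 4 ('a'): no match needed
  Position 5 ('a'): no match needed
  Position 6 ('a'): no match needed
  Position 7 ('e'): matches sub[1] = 'e'
  Position 8 ('b'): no match needed
  Position 9 ('e'): matches sub[2] = 'e'
All 3 characters matched => is a subsequence

1


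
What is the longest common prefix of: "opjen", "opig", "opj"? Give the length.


Words: opjen, opig, opj
  Position 0: all 'o' => match
  Position 1: all 'p' => match
  Position 2: ('j', 'i', 'j') => mismatch, stop
LCP = "op" (length 2)

2


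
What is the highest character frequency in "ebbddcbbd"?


Input: ebbddcbbd
Character counts:
  'b': 4
  'c': 1
  'd': 3
  'e': 1
Maximum frequency: 4

4


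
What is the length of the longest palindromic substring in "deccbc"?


Input: "deccbc"
Checking substrings for palindromes:
  [3:6] "cbc" (len 3) => palindrome
  [2:4] "cc" (len 2) => palindrome
Longest palindromic substring: "cbc" with length 3

3


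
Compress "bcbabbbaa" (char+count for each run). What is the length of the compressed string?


Input: bcbabbbaa
Runs:
  'b' x 1 => "b1"
  'c' x 1 => "c1"
  'b' x 1 => "b1"
  'a' x 1 => "a1"
  'b' x 3 => "b3"
  'a' x 2 => "a2"
Compressed: "b1c1b1a1b3a2"
Compressed length: 12

12


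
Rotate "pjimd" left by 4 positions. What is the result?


Input: "pjimd", rotate left by 4
First 4 characters: "pjim"
Remaining characters: "d"
Concatenate remaining + first: "d" + "pjim" = "dpjim"

dpjim


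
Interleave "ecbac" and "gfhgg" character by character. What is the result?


Interleaving "ecbac" and "gfhgg":
  Position 0: 'e' from first, 'g' from second => "eg"
  Position 1: 'c' from first, 'f' from second => "cf"
  Position 2: 'b' from first, 'h' from second => "bh"
  Position 3: 'a' from first, 'g' from second => "ag"
  Position 4: 'c' from first, 'g' from second => "cg"
Result: egcfbhagcg

egcfbhagcg


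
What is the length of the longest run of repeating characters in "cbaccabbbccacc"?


Input: "cbaccabbbccacc"
Scanning for longest run:
  Position 1 ('b'): new char, reset run to 1
  Position 2 ('a'): new char, reset run to 1
  Position 3 ('c'): new char, reset run to 1
  Position 4 ('c'): continues run of 'c', length=2
  Position 5 ('a'): new char, reset run to 1
  Position 6 ('b'): new char, reset run to 1
  Position 7 ('b'): continues run of 'b', length=2
  Position 8 ('b'): continues run of 'b', length=3
  Position 9 ('c'): new char, reset run to 1
  Position 10 ('c'): continues run of 'c', length=2
  Position 11 ('a'): new char, reset run to 1
  Position 12 ('c'): new char, reset run to 1
  Position 13 ('c'): continues run of 'c', length=2
Longest run: 'b' with length 3

3


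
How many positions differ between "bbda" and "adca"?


Comparing "bbda" and "adca" position by position:
  Position 0: 'b' vs 'a' => DIFFER
  Position 1: 'b' vs 'd' => DIFFER
  Position 2: 'd' vs 'c' => DIFFER
  Position 3: 'a' vs 'a' => same
Positions that differ: 3

3


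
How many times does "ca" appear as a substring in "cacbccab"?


Searching for "ca" in "cacbccab"
Scanning each position:
  Position 0: "ca" => MATCH
  Position 1: "ac" => no
  Position 2: "cb" => no
  Position 3: "bc" => no
  Position 4: "cc" => no
  Position 5: "ca" => MATCH
  Position 6: "ab" => no
Total occurrences: 2

2


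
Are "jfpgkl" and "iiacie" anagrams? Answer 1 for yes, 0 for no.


Strings: "jfpgkl", "iiacie"
Sorted first:  fgjklp
Sorted second: aceiii
Differ at position 0: 'f' vs 'a' => not anagrams

0


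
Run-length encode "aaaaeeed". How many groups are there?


Input: aaaaeeed
Scanning for consecutive runs:
  Group 1: 'a' x 4 (positions 0-3)
  Group 2: 'e' x 3 (positions 4-6)
  Group 3: 'd' x 1 (positions 7-7)
Total groups: 3

3


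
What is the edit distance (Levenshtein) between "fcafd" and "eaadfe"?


Computing edit distance: "fcafd" -> "eaadfe"
DP table:
           e    a    a    d    f    e
      0    1    2    3    4    5    6
  f   1    1    2    3    4    4    5
  c   2    2    2    3    4    5    5
  a   3    3    2    2    3    4    5
  f   4    4    3    3    3    3    4
  d   5    5    4    4    3    4    4
Edit distance = dp[5][6] = 4

4


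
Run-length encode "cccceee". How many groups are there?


Input: cccceee
Scanning for consecutive runs:
  Group 1: 'c' x 4 (positions 0-3)
  Group 2: 'e' x 3 (positions 4-6)
Total groups: 2

2


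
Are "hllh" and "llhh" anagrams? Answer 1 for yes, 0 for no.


Strings: "hllh", "llhh"
Sorted first:  hhll
Sorted second: hhll
Sorted forms match => anagrams

1


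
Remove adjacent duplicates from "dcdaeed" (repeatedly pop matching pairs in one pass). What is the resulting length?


Input: dcdaeed
Stack-based adjacent duplicate removal:
  Read 'd': push. Stack: d
  Read 'c': push. Stack: dc
  Read 'd': push. Stack: dcd
  Read 'a': push. Stack: dcda
  Read 'e': push. Stack: dcdae
  Read 'e': matches stack top 'e' => pop. Stack: dcda
  Read 'd': push. Stack: dcdad
Final stack: "dcdad" (length 5)

5


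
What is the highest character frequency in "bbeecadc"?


Input: bbeecadc
Character counts:
  'a': 1
  'b': 2
  'c': 2
  'd': 1
  'e': 2
Maximum frequency: 2

2


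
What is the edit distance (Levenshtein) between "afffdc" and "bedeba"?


Computing edit distance: "afffdc" -> "bedeba"
DP table:
           b    e    d    e    b    a
      0    1    2    3    4    5    6
  a   1    1    2    3    4    5    5
  f   2    2    2    3    4    5    6
  f   3    3    3    3    4    5    6
  f   4    4    4    4    4    5    6
  d   5    5    5    4    5    5    6
  c   6    6    6    5    5    6    6
Edit distance = dp[6][6] = 6

6


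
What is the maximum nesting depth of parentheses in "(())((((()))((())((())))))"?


Input: "(())((((()))((())((())))))"
Tracking depth:
  Position 0 '(': depth becomes 1
  Position 1 '(': depth becomes 2
  Position 2 ')': depth becomes 1
  Position 3 ')': depth becomes 0
  Position 4 '(': depth becomes 1
  Position 5 '(': depth becomes 2
  Position 6 '(': depth becomes 3
  Position 7 '(': depth becomes 4
  Position 8 '(': depth becomes 5
  Position 9 ')': depth becomes 4
  Position 10 ')': depth becomes 3
  Position 11 ')': depth becomes 2
  Position 12 '(': depth becomes 3
  Position 13 '(': depth becomes 4
  Position 14 '(': depth becomes 5
  Position 15 ')': depth becomes 4
  Position 16 ')': depth becomes 3
  Position 17 '(': depth becomes 4
  Position 18 '(': depth becomes 5
  Position 19 '(': depth becomes 6
  Position 20 ')': depth becomes 5
  Position 21 ')': depth becomes 4
  Position 22 ')': depth becomes 3
  Position 23 ')': depth becomes 2
  Position 24 ')': depth becomes 1
  Position 25 ')': depth becomes 0
Maximum depth reached: 6

6


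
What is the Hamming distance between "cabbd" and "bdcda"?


Comparing "cabbd" and "bdcda" position by position:
  Position 0: 'c' vs 'b' => differ
  Position 1: 'a' vs 'd' => differ
  Position 2: 'b' vs 'c' => differ
  Position 3: 'b' vs 'd' => differ
  Position 4: 'd' vs 'a' => differ
Total differences (Hamming distance): 5

5


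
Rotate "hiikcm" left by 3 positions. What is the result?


Input: "hiikcm", rotate left by 3
First 3 characters: "hii"
Remaining characters: "kcm"
Concatenate remaining + first: "kcm" + "hii" = "kcmhii"

kcmhii


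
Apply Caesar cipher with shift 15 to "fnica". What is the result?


Caesar cipher: shift "fnica" by 15
  'f' (pos 5) + 15 = pos 20 = 'u'
  'n' (pos 13) + 15 = pos 2 = 'c'
  'i' (pos 8) + 15 = pos 23 = 'x'
  'c' (pos 2) + 15 = pos 17 = 'r'
  'a' (pos 0) + 15 = pos 15 = 'p'
Result: ucxrp

ucxrp


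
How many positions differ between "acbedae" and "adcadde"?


Comparing "acbedae" and "adcadde" position by position:
  Position 0: 'a' vs 'a' => same
  Position 1: 'c' vs 'd' => DIFFER
  Position 2: 'b' vs 'c' => DIFFER
  Position 3: 'e' vs 'a' => DIFFER
  Position 4: 'd' vs 'd' => same
  Position 5: 'a' vs 'd' => DIFFER
  Position 6: 'e' vs 'e' => same
Positions that differ: 4

4


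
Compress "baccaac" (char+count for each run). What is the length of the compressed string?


Input: baccaac
Runs:
  'b' x 1 => "b1"
  'a' x 1 => "a1"
  'c' x 2 => "c2"
  'a' x 2 => "a2"
  'c' x 1 => "c1"
Compressed: "b1a1c2a2c1"
Compressed length: 10

10


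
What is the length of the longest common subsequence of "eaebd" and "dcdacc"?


LCS of "eaebd" and "dcdacc"
DP table:
           d    c    d    a    c    c
      0    0    0    0    0    0    0
  e   0    0    0    0    0    0    0
  a   0    0    0    0    1    1    1
  e   0    0    0    0    1    1    1
  b   0    0    0    0    1    1    1
  d   0    1    1    1    1    1    1
LCS length = dp[5][6] = 1

1


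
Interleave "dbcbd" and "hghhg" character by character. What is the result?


Interleaving "dbcbd" and "hghhg":
  Position 0: 'd' from first, 'h' from second => "dh"
  Position 1: 'b' from first, 'g' from second => "bg"
  Position 2: 'c' from first, 'h' from second => "ch"
  Position 3: 'b' from first, 'h' from second => "bh"
  Position 4: 'd' from first, 'g' from second => "dg"
Result: dhbgchbhdg

dhbgchbhdg


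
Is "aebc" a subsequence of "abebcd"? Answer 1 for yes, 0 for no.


Check if "aebc" is a subsequence of "abebcd"
Greedy scan:
  Position 0 ('a'): matches sub[0] = 'a'
  Position 1 ('b'): no match needed
  Position 2 ('e'): matches sub[1] = 'e'
  Position 3 ('b'): matches sub[2] = 'b'
  Position 4 ('c'): matches sub[3] = 'c'
  Position 5 ('d'): no match needed
All 4 characters matched => is a subsequence

1


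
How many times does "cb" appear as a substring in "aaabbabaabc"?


Searching for "cb" in "aaabbabaabc"
Scanning each position:
  Position 0: "aa" => no
  Position 1: "aa" => no
  Position 2: "ab" => no
  Position 3: "bb" => no
  Position 4: "ba" => no
  Position 5: "ab" => no
  Position 6: "ba" => no
  Position 7: "aa" => no
  Position 8: "ab" => no
  Position 9: "bc" => no
Total occurrences: 0

0


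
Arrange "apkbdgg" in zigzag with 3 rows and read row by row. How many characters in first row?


Zigzag "apkbdgg" into 3 rows:
Placing characters:
  'a' => row 0
  'p' => row 1
  'k' => row 2
  'b' => row 1
  'd' => row 0
  'g' => row 1
  'g' => row 2
Rows:
  Row 0: "ad"
  Row 1: "pbg"
  Row 2: "kg"
First row length: 2

2


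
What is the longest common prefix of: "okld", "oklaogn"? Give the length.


Words: okld, oklaogn
  Position 0: all 'o' => match
  Position 1: all 'k' => match
  Position 2: all 'l' => match
  Position 3: ('d', 'a') => mismatch, stop
LCP = "okl" (length 3)

3


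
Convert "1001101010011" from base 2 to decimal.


Input: "1001101010011" in base 2
Positional expansion:
  Digit '1' (value 1) x 2^12 = 4096
  Digit '0' (value 0) x 2^11 = 0
  Digit '0' (value 0) x 2^10 = 0
  Digit '1' (value 1) x 2^9 = 512
  Digit '1' (value 1) x 2^8 = 256
  Digit '0' (value 0) x 2^7 = 0
  Digit '1' (value 1) x 2^6 = 64
  Digit '0' (value 0) x 2^5 = 0
  Digit '1' (value 1) x 2^4 = 16
  Digit '0' (value 0) x 2^3 = 0
  Digit '0' (value 0) x 2^2 = 0
  Digit '1' (value 1) x 2^1 = 2
  Digit '1' (value 1) x 2^0 = 1
Sum = 4947

4947


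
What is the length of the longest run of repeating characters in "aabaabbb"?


Input: "aabaabbb"
Scanning for longest run:
  Position 1 ('a'): continues run of 'a', length=2
  Position 2 ('b'): new char, reset run to 1
  Position 3 ('a'): new char, reset run to 1
  Position 4 ('a'): continues run of 'a', length=2
  Position 5 ('b'): new char, reset run to 1
  Position 6 ('b'): continues run of 'b', length=2
  Position 7 ('b'): continues run of 'b', length=3
Longest run: 'b' with length 3

3
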